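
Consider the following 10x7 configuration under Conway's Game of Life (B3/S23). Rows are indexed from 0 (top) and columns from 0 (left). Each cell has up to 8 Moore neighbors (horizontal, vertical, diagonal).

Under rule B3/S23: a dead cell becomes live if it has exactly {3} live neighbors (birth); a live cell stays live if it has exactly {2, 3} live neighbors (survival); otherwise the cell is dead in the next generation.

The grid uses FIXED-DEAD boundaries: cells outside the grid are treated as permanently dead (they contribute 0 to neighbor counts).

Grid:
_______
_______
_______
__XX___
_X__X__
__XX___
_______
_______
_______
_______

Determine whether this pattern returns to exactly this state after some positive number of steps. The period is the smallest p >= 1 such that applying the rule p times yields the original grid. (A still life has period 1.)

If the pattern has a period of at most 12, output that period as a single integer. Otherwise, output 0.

Simulating and comparing each generation to the original:
Gen 0 (original, given above): 6 live cells
Gen 1: 6 live cells, MATCHES original -> period = 1

Answer: 1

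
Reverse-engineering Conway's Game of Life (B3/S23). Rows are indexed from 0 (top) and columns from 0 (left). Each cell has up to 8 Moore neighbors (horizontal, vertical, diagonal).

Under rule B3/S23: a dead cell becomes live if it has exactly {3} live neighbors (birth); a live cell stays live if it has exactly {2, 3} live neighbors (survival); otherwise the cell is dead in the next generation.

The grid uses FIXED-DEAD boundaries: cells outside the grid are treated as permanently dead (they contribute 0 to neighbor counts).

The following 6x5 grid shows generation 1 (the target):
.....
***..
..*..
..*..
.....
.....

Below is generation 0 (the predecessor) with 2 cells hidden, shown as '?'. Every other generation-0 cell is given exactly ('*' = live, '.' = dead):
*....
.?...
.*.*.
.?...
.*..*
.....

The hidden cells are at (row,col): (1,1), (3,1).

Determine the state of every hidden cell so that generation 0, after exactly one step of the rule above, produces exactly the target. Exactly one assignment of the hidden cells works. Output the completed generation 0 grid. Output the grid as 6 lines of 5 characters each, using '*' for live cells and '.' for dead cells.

Answer: *....
.*...
.*.*.
.....
.*..*
.....

Derivation:
Hidden generation-0 cells (in order): (1,1), (3,1).
A hidden cell only influences target cells in its own 3x3 neighborhood. Try each of the 2^2 = 4 assignments, step the completed generation 0 forward once under B3/S23, and compare with the target:
  (1,1)=. (3,1)=. -> step gives (1,0)='.' but target has '*' -> reject
  (1,1)=. (3,1)=* -> step gives (1,0)='.' but target has '*' -> reject
  (1,1)=* (3,1)=. -> step reproduces the target at every cell -> ACCEPT
  (1,1)=* (3,1)=* -> step gives (2,0)='*' but target has '.' -> reject
Unique solution: (1,1)=live, (3,1)=dead.
Check: live-neighbor counts of every cell in the completed generation 0:
12100
32311
21301
22322
10110
11111
Applying B3/S23 to generation 0 with these counts gives:
.....
***..
..*..
..*..
.....
.....
which matches the target exactly.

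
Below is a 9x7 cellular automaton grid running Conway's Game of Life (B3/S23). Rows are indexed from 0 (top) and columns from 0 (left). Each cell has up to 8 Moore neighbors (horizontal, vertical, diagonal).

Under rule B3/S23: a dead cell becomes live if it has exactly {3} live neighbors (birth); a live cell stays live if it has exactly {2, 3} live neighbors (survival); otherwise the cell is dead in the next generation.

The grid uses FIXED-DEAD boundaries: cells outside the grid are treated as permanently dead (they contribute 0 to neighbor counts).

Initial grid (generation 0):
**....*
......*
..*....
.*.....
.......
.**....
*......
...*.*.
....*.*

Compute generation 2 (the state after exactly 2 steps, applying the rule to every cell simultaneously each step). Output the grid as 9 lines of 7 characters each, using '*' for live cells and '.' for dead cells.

Answer: .......
.......
.......
.......
.**....
*......
.**....
...***.
....**.

Derivation:
Simulating step by step:
Generation 0 (given above): 13 live cells
Generation 1: 10 live cells
.......
.*.....
.......
.......
.**....
.*.....
.**....
....**.
....**.
Generation 2: 10 live cells
(generation 2 grid is the final answer)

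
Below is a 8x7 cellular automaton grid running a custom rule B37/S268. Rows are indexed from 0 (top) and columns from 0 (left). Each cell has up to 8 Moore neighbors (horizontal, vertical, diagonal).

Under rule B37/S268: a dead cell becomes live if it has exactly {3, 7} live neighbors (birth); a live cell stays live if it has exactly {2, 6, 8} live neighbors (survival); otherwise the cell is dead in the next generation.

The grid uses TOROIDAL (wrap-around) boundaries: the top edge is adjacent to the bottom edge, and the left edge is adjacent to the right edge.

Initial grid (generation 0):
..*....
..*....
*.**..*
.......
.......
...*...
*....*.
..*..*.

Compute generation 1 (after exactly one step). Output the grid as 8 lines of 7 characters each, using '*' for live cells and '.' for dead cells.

Answer: .***...
.......
.***...
.......
.......
.......
....*.*
.*....*

Derivation:
Simulating step by step:
Generation 0 (given above): 11 live cells
Generation 1: 10 live cells
(generation 1 grid is the final answer)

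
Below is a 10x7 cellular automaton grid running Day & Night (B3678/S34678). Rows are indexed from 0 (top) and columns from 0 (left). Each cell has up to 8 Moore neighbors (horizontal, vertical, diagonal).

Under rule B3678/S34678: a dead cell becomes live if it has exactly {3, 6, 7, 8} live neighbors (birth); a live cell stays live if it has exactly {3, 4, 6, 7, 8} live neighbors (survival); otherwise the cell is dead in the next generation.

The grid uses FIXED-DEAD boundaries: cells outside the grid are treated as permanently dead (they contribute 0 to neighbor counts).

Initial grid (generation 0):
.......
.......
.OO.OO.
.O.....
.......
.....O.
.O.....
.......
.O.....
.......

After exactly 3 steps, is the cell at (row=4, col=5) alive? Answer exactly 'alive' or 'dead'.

Simulating step by step:
Generation 0 (given above): 8 live cells
Generation 1: 1 live cells
.......
.......
.......
..O....
.......
.......
.......
.......
.......
.......
Generation 2: 0 live cells
.......
.......
.......
.......
.......
.......
.......
.......
.......
.......
Generation 3: 0 live cells
.......
.......
.......
.......
.......
.......
.......
.......
.......
.......

Cell (4,5) at generation 3: 0 -> dead

Answer: dead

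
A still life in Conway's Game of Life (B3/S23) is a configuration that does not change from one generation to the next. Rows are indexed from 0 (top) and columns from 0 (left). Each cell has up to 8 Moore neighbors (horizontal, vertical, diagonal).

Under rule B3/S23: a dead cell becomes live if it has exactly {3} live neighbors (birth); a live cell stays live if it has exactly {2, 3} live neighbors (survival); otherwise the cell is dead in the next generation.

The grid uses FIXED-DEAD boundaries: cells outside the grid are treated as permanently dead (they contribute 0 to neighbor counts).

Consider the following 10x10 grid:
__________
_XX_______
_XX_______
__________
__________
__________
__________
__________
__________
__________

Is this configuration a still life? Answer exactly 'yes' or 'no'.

Answer: yes

Derivation:
Compute generation 1 and compare to generation 0 (given above):
Generation 1:
__________
_XX_______
_XX_______
__________
__________
__________
__________
__________
__________
__________
The grids are IDENTICAL -> still life.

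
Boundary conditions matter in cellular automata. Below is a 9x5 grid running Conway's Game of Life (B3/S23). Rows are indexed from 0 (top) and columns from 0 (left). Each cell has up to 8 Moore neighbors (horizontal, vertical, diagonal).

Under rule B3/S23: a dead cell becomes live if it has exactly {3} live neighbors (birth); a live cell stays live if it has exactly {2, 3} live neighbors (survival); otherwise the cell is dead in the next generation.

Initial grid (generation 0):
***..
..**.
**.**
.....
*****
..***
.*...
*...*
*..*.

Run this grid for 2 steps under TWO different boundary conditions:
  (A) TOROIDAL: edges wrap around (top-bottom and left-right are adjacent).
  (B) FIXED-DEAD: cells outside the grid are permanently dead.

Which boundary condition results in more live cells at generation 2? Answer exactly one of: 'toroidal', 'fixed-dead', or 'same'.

Answer: fixed-dead

Derivation:
Under TOROIDAL boundary, generation 2:
.....
.*...
*...*
..*..
.....
*.*..
.**..
*...*
..**.
Population = 12

Under FIXED-DEAD boundary, generation 2:
..**.
.*..*
...**
..***
.....
*.*.*
..**.
***..
.....
Population = 17

Comparison: toroidal=12, fixed-dead=17 -> fixed-dead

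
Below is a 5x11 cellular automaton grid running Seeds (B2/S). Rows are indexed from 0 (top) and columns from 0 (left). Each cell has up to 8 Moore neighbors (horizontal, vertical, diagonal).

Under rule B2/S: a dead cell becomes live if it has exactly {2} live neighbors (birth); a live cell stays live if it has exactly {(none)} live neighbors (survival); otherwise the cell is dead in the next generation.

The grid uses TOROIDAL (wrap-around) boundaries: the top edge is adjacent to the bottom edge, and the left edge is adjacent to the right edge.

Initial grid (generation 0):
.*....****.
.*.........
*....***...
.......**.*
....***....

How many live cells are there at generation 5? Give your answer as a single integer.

Answer: 17

Derivation:
Simulating step by step:
Generation 0 (given above): 16 live cells
Generation 1: 13 live cells
*.*.*......
..*......**
.*.......**
*........*.
*.........*
Generation 2: 5 live cells
...........
........*..
..*........
........*..
...*.....*.
Generation 3: 9 live cells
........**.
...........
.......***.
..**.....*.
........*..
Generation 4: 10 live cells
.......*...
..........*
..**......*
..........*
..**...*..*
Generation 5: 17 live cells
*.**..*.***
*.**.....*.
...........
.*..*......
*.....*.**.
Population at generation 5: 17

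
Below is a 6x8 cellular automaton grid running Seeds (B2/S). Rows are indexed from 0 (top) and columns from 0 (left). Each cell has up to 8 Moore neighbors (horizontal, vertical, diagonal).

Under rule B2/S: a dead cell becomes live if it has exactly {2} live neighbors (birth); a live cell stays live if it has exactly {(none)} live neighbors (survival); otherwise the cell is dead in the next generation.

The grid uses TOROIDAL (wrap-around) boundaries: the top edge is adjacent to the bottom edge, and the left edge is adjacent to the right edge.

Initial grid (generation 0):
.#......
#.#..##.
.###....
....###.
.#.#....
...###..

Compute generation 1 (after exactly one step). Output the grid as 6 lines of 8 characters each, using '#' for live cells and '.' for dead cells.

Answer: #......#
....#..#
#.......
#.......
........
##......

Derivation:
Simulating step by step:
Generation 0 (given above): 16 live cells
Generation 1: 8 live cells
(generation 1 grid is the final answer)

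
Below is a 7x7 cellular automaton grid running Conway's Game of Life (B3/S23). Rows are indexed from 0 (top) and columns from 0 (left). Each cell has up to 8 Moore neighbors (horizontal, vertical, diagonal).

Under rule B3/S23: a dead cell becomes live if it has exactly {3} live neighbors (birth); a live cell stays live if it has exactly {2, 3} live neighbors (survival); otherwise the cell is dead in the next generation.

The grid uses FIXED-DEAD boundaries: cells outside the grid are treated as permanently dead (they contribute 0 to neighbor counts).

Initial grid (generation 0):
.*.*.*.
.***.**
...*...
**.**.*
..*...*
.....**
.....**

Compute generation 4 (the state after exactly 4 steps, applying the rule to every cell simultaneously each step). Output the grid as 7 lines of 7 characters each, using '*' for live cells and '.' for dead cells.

Simulating step by step:
Generation 0 (given above): 20 live cells
Generation 1: 21 live cells
.*.*.**
.*.*.**
*.....*
.*.***.
.****.*
.......
.....**
Generation 2: 16 live cells
.....**
**.....
**.*..*
**....*
.*.....
..***.*
.......
Generation 3: 12 live cells
.......
***..**
.......
.......
**.*.*.
..**...
...*...
Generation 4: 10 live cells
(generation 4 grid is the final answer)

Answer: .*.....
.*.....
.*.....
.......
.*.**..
.*.*...
..**...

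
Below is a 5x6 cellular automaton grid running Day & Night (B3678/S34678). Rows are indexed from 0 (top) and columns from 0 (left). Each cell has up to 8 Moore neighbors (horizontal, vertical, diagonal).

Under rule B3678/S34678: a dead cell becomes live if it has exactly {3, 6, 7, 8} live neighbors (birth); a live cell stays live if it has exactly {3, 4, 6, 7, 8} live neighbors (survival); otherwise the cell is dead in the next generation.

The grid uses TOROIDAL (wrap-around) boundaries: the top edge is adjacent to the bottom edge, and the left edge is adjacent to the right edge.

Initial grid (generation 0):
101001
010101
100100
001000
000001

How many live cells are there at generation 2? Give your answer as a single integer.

Simulating step by step:
Generation 0 (given above): 10 live cells
Generation 1: 9 live cells
110001
010001
010010
000000
110000
Generation 2: 15 live cells
111001
111011
100000
110000
110001
Population at generation 2: 15

Answer: 15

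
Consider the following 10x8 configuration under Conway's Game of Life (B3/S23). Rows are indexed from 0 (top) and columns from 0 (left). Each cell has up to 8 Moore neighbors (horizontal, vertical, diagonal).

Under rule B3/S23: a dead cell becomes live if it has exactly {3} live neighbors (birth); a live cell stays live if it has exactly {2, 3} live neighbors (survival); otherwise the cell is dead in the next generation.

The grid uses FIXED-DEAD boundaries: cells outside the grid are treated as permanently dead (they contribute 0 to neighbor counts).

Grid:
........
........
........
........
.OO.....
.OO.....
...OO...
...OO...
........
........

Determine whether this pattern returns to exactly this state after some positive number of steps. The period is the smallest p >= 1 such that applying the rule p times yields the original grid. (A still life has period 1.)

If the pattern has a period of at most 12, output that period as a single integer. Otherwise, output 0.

Simulating and comparing each generation to the original:
Gen 0 (original, given above): 8 live cells
Gen 1: 6 live cells, differs from original
Gen 2: 8 live cells, MATCHES original -> period = 2

Answer: 2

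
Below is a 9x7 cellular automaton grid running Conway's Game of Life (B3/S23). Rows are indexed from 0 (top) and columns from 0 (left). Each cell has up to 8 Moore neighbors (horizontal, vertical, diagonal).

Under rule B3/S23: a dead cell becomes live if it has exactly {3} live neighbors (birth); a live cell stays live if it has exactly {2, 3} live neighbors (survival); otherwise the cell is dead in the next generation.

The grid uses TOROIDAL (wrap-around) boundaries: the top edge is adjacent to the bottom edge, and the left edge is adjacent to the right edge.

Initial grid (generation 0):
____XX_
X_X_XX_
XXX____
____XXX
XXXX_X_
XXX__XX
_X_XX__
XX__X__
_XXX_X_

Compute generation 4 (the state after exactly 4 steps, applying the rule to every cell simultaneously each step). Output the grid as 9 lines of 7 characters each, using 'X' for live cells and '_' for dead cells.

Answer: __XX___
XX____X
___XX__
____X__
_______
____X_X
X___XXX
XX_X___
_______

Derivation:
Simulating step by step:
Generation 0 (given above): 32 live cells
Generation 1: 20 live cells
_______
X_X_XX_
X_X____
____XX_
___X___
_____X_
___XX__
X____X_
XXXX_XX
Generation 2: 16 live cells
_______
___X__X
_______
___XX__
_____X_
___X___
____XXX
X____X_
XXX_XX_
Generation 3: 21 live cells
XXXXXXX
_______
___XX__
____X__
___X___
______X
____XXX
X__X___
XX__XX_
Generation 4: 17 live cells
(generation 4 grid is the final answer)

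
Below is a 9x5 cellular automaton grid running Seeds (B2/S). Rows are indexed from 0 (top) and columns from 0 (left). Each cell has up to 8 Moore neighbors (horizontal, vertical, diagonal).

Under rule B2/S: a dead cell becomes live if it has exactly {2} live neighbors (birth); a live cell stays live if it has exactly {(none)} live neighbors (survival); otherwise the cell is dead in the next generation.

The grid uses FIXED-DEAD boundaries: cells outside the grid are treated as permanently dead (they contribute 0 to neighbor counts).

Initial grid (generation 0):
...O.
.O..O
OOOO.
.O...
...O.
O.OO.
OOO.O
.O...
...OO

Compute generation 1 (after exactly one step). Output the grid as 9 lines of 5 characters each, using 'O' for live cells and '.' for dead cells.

Simulating step by step:
Generation 0 (given above): 19 live cells
Generation 1: 7 live cells
(generation 1 grid is the final answer)

Answer: ..O.O
.....
....O
....O
O...O
.....
.....
.....
..O..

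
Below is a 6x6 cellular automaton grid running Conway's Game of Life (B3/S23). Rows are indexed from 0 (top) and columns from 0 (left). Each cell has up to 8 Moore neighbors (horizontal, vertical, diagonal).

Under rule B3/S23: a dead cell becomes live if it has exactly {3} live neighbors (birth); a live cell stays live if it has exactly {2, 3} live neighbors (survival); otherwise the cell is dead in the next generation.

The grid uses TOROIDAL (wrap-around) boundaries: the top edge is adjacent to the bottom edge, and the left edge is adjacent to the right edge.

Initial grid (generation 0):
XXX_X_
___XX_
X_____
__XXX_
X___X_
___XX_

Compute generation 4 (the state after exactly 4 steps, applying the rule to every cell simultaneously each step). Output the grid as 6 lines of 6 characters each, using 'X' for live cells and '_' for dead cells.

Simulating step by step:
Generation 0 (given above): 14 live cells
Generation 1: 15 live cells
_XX___
X_XXX_
__X__X
_X_XX_
__X___
X_X_X_
Generation 2: 14 live cells
X___X_
X___XX
X____X
_X_XX_
__X_XX
__X___
Generation 3: 17 live cells
XX_XX_
_X__X_
_X_X__
_XXX__
_XX_XX
_X__X_
Generation 4: 13 live cells
(generation 4 grid is the final answer)

Answer: XX_XX_
_X__XX
XX_XX_
______
____XX
______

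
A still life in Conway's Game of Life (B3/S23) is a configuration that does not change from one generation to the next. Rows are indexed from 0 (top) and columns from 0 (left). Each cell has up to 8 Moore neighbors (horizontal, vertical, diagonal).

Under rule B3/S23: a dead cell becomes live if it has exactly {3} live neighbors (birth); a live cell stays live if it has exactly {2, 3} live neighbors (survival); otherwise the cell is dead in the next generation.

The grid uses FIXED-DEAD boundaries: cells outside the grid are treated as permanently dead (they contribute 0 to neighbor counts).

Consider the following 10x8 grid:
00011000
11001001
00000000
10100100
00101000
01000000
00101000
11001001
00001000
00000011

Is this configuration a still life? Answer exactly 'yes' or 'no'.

Compute generation 1 and compare to generation 0 (given above):
Generation 1:
00011000
00011000
10000000
01010000
00110000
01100000
10110000
01001100
00000111
00000000
Cell (1,0) differs: gen0=1 vs gen1=0 -> NOT a still life.

Answer: no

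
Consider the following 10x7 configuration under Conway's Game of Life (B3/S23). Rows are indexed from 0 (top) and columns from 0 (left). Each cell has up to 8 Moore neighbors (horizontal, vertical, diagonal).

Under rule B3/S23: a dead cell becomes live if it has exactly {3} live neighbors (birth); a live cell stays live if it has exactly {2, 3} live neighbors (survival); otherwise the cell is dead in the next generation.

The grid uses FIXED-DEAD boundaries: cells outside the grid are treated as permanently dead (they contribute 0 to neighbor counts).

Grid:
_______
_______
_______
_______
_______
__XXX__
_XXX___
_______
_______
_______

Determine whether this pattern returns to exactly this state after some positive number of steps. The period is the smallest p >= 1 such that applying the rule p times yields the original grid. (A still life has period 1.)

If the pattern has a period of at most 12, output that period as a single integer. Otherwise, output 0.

Simulating and comparing each generation to the original:
Gen 0 (original, given above): 6 live cells
Gen 1: 6 live cells, differs from original
Gen 2: 6 live cells, MATCHES original -> period = 2

Answer: 2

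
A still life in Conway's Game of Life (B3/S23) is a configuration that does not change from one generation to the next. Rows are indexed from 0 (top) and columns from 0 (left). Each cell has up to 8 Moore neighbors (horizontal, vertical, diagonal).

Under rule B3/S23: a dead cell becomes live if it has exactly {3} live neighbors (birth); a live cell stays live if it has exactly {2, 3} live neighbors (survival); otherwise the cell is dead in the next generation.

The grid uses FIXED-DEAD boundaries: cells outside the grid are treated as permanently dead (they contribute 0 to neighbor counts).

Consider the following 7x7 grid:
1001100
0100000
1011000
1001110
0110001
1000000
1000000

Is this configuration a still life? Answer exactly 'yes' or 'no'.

Answer: no

Derivation:
Compute generation 1 and compare to generation 0 (given above):
Generation 1:
0000000
1100100
1011000
1000110
1111110
1000000
0000000
Cell (0,0) differs: gen0=1 vs gen1=0 -> NOT a still life.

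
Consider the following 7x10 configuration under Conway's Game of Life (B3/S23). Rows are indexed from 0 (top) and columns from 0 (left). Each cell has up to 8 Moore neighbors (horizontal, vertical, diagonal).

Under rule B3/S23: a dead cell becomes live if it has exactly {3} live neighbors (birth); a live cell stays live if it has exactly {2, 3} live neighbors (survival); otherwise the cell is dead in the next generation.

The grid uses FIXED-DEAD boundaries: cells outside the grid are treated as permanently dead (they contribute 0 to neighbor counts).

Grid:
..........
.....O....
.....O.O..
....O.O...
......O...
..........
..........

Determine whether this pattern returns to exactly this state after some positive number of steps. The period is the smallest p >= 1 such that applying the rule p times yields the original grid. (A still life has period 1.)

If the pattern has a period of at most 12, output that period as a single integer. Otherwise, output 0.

Answer: 2

Derivation:
Simulating and comparing each generation to the original:
Gen 0 (original, given above): 6 live cells
Gen 1: 6 live cells, differs from original
Gen 2: 6 live cells, MATCHES original -> period = 2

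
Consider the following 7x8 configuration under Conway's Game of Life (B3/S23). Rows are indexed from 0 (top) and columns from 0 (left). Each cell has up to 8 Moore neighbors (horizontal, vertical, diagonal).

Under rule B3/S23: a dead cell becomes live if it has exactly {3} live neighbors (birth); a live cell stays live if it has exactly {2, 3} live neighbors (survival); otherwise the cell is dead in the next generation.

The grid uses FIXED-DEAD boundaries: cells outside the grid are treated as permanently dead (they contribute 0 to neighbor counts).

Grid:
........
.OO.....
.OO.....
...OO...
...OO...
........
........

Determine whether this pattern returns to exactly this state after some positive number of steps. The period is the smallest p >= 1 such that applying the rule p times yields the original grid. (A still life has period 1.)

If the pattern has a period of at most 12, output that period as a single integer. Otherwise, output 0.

Answer: 2

Derivation:
Simulating and comparing each generation to the original:
Gen 0 (original, given above): 8 live cells
Gen 1: 6 live cells, differs from original
Gen 2: 8 live cells, MATCHES original -> period = 2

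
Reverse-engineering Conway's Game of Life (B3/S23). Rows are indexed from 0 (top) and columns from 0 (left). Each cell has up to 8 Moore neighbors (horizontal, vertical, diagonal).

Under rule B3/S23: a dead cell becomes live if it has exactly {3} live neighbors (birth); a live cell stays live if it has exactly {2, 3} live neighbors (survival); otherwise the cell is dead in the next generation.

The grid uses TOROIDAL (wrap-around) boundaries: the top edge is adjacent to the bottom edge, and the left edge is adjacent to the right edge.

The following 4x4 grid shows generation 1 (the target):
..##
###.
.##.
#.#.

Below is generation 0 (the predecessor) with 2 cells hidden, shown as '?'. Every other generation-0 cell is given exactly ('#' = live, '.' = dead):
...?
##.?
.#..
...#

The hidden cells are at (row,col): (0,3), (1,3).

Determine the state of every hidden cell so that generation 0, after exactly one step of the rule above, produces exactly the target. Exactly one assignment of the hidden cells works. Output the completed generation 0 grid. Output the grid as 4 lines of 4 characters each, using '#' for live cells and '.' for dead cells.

Answer: ...#
##..
.#..
...#

Derivation:
Hidden generation-0 cells (in order): (0,3), (1,3).
A hidden cell only influences target cells in its own 3x3 neighborhood. Try each of the 2^2 = 4 assignments, step the completed generation 0 forward once under B3/S23, and compare with the target:
  (0,3)=. (1,3)=. -> step gives (0,0)='#' but target has '.' -> reject
  (0,3)=. (1,3)=# -> step gives (2,2)='.' but target has '#' -> reject
  (0,3)=# (1,3)=. -> step reproduces the target at every cell -> ACCEPT
  (0,3)=# (1,3)=# -> step gives (0,2)='.' but target has '#' -> reject
Unique solution: (0,3)=live, (1,3)=dead.
Check: live-neighbor counts of every cell in the completed generation 0:
4232
3232
4232
3131
Applying B3/S23 to generation 0 with these counts gives:
..##
###.
.##.
#.#.
which matches the target exactly.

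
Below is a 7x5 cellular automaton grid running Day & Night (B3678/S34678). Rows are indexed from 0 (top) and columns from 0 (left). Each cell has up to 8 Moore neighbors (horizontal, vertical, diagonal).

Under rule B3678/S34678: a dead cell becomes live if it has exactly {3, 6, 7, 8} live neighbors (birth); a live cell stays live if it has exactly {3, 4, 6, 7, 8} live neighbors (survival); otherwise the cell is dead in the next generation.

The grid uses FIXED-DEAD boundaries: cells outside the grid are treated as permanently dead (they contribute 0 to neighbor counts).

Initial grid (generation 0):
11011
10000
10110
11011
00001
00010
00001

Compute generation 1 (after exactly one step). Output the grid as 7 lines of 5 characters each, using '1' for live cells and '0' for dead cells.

Answer: 00000
10001
10111
01011
00101
00001
00000

Derivation:
Simulating step by step:
Generation 0 (given above): 15 live cells
Generation 1: 12 live cells
(generation 1 grid is the final answer)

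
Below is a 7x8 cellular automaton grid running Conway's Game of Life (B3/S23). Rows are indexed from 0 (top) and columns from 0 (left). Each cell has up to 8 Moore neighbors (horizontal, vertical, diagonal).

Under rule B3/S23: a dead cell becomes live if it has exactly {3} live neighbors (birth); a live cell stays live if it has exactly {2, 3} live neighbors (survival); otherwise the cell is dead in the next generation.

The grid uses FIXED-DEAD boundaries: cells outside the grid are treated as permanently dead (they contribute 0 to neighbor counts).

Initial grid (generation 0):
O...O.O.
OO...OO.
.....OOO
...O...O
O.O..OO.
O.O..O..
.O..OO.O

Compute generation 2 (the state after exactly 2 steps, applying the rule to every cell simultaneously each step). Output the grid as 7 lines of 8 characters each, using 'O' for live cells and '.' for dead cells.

Simulating step by step:
Generation 0 (given above): 23 live cells
Generation 1: 23 live cells
OO....O.
OO..O...
....OO.O
....O..O
..OOOOO.
O.OO....
.O..OOO.
Generation 2: 20 live cells
(generation 2 grid is the final answer)

Answer: OO......
OO..O.O.
...OOOO.
.......O
.OO..OO.
........
.OOOOO..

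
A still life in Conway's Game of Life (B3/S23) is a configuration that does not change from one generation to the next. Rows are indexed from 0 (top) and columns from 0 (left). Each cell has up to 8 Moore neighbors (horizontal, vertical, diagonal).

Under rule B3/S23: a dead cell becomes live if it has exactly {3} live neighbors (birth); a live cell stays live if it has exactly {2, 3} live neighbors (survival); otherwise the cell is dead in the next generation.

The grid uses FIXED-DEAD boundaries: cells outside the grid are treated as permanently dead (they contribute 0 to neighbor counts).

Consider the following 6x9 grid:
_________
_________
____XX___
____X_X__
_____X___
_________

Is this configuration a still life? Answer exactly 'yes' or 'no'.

Compute generation 1 and compare to generation 0 (given above):
Generation 1:
_________
_________
____XX___
____X_X__
_____X___
_________
The grids are IDENTICAL -> still life.

Answer: yes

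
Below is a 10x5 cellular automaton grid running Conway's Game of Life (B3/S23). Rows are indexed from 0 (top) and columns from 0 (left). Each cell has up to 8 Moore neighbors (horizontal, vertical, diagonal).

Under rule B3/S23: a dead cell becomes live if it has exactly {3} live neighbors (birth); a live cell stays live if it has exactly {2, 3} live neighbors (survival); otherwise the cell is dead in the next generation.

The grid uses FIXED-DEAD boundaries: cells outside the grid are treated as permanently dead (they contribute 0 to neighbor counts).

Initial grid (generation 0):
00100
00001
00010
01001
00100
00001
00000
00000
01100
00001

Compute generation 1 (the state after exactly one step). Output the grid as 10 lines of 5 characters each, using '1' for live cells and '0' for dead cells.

Answer: 00000
00010
00011
00110
00010
00000
00000
00000
00000
00000

Derivation:
Simulating step by step:
Generation 0 (given above): 10 live cells
Generation 1: 6 live cells
(generation 1 grid is the final answer)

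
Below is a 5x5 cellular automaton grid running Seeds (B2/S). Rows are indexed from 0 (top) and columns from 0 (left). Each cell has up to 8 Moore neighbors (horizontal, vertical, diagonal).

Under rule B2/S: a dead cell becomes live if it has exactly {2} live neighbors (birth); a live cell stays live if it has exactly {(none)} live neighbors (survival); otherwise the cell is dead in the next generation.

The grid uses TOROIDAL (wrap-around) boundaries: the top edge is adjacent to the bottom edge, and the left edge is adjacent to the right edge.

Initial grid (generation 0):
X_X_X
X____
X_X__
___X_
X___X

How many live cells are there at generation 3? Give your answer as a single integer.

Answer: 5

Derivation:
Simulating step by step:
Generation 0 (given above): 9 live cells
Generation 1: 4 live cells
_____
__X__
___X_
__X__
__X__
Generation 2: 8 live cells
_XXX_
___X_
_X___
_X___
_X_X_
Generation 3: 5 live cells
X____
X___X
X____
_____
____X
Population at generation 3: 5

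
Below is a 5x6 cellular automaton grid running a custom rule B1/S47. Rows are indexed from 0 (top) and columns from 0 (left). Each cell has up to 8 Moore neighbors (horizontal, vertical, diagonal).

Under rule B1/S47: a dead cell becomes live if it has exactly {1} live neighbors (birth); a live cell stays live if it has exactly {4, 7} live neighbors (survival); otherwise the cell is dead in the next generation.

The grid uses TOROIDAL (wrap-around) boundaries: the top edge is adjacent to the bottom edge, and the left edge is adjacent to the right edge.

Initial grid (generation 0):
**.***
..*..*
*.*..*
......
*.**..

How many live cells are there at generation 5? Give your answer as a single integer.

Simulating step by step:
Generation 0 (given above): 13 live cells
Generation 1: 5 live cells
**.***
......
......
......
......
Generation 2: 0 live cells
......
......
......
......
......
Generation 3: 0 live cells
......
......
......
......
......
Generation 4: 0 live cells
......
......
......
......
......
Generation 5: 0 live cells
......
......
......
......
......
Population at generation 5: 0

Answer: 0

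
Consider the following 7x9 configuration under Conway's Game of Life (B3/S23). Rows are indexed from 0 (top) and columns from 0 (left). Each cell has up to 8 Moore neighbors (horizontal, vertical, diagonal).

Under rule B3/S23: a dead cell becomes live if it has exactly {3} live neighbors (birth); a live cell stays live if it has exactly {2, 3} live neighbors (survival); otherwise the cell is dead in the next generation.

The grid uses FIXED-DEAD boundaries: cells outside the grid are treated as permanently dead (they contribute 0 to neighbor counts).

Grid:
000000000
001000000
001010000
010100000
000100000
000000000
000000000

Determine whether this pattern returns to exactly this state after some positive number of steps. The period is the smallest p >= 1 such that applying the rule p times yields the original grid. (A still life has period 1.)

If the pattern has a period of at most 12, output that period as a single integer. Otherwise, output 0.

Answer: 2

Derivation:
Simulating and comparing each generation to the original:
Gen 0 (original, given above): 6 live cells
Gen 1: 6 live cells, differs from original
Gen 2: 6 live cells, MATCHES original -> period = 2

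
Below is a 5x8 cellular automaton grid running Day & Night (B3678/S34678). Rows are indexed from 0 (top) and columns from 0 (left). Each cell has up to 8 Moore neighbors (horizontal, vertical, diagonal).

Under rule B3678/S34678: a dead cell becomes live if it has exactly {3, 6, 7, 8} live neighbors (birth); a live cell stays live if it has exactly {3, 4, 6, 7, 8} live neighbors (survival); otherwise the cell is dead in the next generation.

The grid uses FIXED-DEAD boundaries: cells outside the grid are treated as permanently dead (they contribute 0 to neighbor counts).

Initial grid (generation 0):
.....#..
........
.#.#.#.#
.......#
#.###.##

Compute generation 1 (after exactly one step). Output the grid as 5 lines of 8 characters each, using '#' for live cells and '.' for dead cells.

Simulating step by step:
Generation 0 (given above): 12 live cells
Generation 1: 6 live cells
(generation 1 grid is the final answer)

Answer: ........
....#.#.
......#.
.#...#.#
........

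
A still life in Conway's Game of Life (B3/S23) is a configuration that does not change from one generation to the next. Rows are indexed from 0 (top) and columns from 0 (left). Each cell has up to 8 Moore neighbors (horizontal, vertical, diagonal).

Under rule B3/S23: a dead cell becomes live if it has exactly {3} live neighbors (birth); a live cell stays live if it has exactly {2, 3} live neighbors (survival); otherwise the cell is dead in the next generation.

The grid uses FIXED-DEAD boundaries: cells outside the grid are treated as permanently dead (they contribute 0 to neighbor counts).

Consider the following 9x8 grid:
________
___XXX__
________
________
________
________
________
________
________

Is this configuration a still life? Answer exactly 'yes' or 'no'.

Compute generation 1 and compare to generation 0 (given above):
Generation 1:
____X___
____X___
____X___
________
________
________
________
________
________
Cell (0,4) differs: gen0=0 vs gen1=1 -> NOT a still life.

Answer: no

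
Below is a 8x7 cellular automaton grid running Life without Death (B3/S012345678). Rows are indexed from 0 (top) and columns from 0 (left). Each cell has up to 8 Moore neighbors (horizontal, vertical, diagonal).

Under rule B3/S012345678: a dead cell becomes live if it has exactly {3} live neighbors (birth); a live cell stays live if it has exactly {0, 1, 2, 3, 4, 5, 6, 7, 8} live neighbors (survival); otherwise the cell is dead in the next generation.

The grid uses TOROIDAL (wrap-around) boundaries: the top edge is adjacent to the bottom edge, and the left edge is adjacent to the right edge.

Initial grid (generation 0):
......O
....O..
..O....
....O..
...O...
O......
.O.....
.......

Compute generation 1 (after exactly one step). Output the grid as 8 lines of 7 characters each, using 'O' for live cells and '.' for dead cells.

Answer: ......O
....O..
..OO...
...OO..
...O...
O......
.O.....
.......

Derivation:
Simulating step by step:
Generation 0 (given above): 7 live cells
Generation 1: 9 live cells
(generation 1 grid is the final answer)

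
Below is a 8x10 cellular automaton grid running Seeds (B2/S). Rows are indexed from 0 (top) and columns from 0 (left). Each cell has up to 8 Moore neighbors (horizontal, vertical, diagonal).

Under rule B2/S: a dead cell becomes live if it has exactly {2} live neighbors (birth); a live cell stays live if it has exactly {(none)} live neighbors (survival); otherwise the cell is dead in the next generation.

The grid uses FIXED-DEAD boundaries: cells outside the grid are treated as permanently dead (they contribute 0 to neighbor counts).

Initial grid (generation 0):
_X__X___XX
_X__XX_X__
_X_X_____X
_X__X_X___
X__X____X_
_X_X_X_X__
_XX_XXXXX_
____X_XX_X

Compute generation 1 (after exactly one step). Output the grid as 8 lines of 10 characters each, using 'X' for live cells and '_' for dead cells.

Simulating step by step:
Generation 0 (given above): 32 live cells
Generation 1: 17 live cells
(generation 1 grid is the final answer)

Answer: X_XX__XX__
______X___
_______XX_
_____X_XXX
__________
_________X
X________X
_XX_______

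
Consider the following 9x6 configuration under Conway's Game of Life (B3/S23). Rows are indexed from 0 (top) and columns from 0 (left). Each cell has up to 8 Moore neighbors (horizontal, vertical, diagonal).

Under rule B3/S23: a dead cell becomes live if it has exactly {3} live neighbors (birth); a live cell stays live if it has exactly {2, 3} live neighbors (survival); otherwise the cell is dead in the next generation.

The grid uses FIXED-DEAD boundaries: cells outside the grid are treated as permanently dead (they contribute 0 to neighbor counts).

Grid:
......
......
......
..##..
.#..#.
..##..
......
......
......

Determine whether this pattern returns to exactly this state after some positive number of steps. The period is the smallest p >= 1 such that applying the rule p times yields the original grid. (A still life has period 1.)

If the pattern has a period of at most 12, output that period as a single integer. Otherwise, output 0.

Answer: 1

Derivation:
Simulating and comparing each generation to the original:
Gen 0 (original, given above): 6 live cells
Gen 1: 6 live cells, MATCHES original -> period = 1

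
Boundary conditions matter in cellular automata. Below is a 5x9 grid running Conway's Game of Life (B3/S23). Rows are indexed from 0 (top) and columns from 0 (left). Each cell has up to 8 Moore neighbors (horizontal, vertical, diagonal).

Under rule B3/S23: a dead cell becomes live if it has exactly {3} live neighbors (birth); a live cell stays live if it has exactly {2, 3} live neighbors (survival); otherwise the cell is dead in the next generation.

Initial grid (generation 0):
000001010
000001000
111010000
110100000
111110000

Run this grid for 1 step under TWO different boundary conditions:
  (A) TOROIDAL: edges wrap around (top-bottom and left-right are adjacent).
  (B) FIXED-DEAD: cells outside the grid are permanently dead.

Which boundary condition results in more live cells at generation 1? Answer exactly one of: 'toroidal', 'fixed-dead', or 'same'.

Answer: toroidal

Derivation:
Under TOROIDAL boundary, generation 1:
011101100
010011100
101110000
000000001
100110001
Population = 18

Under FIXED-DEAD boundary, generation 1:
000000100
010011100
101110000
000000000
100110000
Population = 12

Comparison: toroidal=18, fixed-dead=12 -> toroidal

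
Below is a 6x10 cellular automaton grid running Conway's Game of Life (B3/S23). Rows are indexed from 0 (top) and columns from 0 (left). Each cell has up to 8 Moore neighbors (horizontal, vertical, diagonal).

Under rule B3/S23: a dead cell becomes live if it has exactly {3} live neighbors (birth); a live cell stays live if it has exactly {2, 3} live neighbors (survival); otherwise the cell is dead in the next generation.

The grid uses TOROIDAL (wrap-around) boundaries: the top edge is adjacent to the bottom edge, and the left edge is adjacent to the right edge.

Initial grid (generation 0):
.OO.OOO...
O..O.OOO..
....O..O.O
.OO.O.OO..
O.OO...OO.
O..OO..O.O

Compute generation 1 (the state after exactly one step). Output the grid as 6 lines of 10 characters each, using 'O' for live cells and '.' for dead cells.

Simulating step by step:
Generation 0 (given above): 28 live cells
Generation 1: 26 live cells
(generation 1 grid is the final answer)

Answer: .OO.....OO
OOOO...OO.
OOO.O.....
OOO.OOO..O
O....O....
O......O.O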